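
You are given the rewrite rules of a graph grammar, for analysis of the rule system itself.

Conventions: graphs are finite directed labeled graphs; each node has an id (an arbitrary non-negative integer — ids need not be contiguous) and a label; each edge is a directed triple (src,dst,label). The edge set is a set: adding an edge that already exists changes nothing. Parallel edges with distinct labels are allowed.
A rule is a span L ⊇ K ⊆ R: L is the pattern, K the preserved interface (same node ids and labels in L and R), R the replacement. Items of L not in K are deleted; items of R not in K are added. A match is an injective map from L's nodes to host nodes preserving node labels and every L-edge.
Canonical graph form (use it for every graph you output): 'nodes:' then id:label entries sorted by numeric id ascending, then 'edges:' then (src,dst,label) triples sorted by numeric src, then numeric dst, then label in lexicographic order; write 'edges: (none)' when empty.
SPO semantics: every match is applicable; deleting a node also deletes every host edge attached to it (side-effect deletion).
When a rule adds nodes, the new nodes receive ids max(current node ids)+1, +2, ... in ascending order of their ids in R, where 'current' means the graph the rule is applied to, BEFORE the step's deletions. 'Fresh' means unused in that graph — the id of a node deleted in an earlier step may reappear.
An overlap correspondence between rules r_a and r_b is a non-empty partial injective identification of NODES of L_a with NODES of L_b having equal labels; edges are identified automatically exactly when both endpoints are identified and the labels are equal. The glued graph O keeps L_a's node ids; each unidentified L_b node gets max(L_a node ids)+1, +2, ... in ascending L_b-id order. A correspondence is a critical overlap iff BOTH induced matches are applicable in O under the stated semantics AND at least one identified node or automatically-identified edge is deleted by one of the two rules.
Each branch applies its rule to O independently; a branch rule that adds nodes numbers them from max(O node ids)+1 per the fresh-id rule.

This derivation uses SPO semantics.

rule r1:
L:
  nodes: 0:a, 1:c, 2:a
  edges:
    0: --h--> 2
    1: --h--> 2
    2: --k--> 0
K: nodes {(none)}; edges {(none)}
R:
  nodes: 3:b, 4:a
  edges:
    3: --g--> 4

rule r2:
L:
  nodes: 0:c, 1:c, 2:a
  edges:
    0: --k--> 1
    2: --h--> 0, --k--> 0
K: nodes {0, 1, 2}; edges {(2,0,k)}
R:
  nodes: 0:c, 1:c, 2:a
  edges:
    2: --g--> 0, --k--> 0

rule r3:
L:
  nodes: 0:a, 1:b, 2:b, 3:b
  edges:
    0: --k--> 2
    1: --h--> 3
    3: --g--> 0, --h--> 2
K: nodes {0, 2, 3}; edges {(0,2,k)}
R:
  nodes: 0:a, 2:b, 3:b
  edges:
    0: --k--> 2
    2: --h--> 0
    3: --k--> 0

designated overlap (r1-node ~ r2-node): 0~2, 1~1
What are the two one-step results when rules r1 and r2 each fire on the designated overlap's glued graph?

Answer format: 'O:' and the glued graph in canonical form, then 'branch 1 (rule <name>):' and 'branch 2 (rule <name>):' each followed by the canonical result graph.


O:
nodes: 0:a, 1:c, 2:a, 3:c
edges: (0,2,h); (0,3,h); (0,3,k); (1,2,h); (2,0,k); (3,1,k)
branch 1 (rule r1):
nodes: 3:c, 4:b, 5:a
edges: (4,5,g)
branch 2 (rule r2):
nodes: 0:a, 1:c, 2:a, 3:c
edges: (0,2,h); (0,3,g); (0,3,k); (1,2,h); (2,0,k)


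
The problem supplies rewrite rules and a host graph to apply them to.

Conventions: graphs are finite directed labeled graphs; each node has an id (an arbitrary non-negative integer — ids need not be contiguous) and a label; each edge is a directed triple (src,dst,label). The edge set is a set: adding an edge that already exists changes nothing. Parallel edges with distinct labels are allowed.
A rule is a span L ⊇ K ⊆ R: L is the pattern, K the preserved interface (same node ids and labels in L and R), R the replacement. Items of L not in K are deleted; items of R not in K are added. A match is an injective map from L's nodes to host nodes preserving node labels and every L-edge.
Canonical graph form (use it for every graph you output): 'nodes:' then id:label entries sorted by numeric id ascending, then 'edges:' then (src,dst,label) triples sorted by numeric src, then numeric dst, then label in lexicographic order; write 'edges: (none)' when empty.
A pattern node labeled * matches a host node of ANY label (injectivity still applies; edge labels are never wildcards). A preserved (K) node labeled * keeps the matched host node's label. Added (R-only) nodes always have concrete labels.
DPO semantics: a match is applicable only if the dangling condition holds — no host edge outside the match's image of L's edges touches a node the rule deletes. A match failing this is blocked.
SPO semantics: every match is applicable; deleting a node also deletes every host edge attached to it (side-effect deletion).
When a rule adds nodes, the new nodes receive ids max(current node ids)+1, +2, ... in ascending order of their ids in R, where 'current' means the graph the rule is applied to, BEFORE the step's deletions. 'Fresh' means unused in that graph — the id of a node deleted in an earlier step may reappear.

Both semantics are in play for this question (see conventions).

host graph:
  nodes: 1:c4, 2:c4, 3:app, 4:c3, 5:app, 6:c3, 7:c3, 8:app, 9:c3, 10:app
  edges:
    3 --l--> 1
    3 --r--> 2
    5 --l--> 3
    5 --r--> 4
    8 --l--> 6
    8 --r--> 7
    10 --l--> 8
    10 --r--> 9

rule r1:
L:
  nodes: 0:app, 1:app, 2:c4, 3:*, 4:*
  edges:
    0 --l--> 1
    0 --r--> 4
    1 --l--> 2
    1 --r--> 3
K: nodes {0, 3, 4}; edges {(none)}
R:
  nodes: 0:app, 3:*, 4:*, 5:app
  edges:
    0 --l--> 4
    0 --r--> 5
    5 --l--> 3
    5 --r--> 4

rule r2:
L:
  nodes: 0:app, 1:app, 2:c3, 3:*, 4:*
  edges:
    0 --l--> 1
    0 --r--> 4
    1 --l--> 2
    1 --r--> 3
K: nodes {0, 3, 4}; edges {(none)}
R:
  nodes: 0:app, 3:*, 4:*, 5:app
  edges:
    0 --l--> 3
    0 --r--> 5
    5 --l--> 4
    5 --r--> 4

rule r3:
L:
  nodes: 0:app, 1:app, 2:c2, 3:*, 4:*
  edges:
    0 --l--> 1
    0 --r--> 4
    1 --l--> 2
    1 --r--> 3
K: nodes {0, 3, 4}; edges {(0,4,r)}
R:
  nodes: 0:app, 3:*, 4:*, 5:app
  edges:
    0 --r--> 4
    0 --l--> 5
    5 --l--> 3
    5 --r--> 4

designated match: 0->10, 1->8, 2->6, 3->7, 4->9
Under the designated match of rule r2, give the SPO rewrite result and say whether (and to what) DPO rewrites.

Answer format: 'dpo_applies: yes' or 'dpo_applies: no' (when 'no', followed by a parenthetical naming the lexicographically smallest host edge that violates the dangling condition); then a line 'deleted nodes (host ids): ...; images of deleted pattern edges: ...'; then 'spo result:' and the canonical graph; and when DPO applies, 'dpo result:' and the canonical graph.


dpo_applies: yes
deleted nodes (host ids): 6, 8; images of deleted pattern edges: (8,6,l); (8,7,r); (10,8,l); (10,9,r)
spo result:
nodes: 1:c4, 2:c4, 3:app, 4:c3, 5:app, 7:c3, 9:c3, 10:app, 11:app
edges: (3,1,l); (3,2,r); (5,3,l); (5,4,r); (10,7,l); (10,11,r); (11,9,l); (11,9,r)
dpo result:
nodes: 1:c4, 2:c4, 3:app, 4:c3, 5:app, 7:c3, 9:c3, 10:app, 11:app
edges: (3,1,l); (3,2,r); (5,3,l); (5,4,r); (10,7,l); (10,11,r); (11,9,l); (11,9,r)


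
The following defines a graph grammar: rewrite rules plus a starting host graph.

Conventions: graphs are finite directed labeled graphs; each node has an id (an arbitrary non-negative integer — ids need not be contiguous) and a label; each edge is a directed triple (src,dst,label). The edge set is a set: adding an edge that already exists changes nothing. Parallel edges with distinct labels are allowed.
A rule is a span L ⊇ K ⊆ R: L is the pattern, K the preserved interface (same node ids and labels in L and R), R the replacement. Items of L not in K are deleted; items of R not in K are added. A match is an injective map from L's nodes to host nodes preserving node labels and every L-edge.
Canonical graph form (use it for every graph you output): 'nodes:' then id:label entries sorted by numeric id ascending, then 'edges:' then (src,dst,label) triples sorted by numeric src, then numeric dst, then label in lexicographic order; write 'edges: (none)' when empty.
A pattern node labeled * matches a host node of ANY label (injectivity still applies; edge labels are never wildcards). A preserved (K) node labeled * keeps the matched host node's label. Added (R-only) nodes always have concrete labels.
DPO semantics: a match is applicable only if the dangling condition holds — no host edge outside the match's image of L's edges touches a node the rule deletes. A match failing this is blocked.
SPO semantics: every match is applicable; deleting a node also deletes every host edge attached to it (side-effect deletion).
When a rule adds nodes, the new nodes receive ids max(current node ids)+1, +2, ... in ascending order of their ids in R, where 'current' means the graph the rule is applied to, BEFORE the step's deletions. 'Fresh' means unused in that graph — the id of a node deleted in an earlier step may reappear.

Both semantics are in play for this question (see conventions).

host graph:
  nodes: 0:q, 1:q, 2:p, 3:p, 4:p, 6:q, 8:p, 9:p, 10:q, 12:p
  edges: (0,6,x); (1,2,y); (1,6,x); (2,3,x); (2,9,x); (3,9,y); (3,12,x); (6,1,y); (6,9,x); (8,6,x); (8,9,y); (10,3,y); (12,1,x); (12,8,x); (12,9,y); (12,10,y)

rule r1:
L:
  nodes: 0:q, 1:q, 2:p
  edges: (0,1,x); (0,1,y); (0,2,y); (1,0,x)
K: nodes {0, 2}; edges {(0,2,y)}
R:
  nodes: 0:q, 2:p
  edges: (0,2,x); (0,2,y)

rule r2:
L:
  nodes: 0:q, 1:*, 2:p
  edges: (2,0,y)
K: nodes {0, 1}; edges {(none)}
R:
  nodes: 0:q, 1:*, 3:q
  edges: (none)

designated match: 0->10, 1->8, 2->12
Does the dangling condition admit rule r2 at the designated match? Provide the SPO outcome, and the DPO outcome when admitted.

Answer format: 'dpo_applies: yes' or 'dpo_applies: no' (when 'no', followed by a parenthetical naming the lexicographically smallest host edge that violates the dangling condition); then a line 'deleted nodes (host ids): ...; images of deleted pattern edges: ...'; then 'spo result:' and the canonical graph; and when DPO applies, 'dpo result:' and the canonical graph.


dpo_applies: no
(the rule deletes node 12, which keeps host edge (3,12,x) outside the match image — the dangling condition fails, DPO blocks; SPO proceeds and side-deletes such edges)
deleted nodes (host ids): 12; images of deleted pattern edges: (12,10,y)
spo result:
nodes: 0:q, 1:q, 2:p, 3:p, 4:p, 6:q, 8:p, 9:p, 10:q, 13:q
edges: (0,6,x); (1,2,y); (1,6,x); (2,3,x); (2,9,x); (3,9,y); (6,1,y); (6,9,x); (8,6,x); (8,9,y); (10,3,y)


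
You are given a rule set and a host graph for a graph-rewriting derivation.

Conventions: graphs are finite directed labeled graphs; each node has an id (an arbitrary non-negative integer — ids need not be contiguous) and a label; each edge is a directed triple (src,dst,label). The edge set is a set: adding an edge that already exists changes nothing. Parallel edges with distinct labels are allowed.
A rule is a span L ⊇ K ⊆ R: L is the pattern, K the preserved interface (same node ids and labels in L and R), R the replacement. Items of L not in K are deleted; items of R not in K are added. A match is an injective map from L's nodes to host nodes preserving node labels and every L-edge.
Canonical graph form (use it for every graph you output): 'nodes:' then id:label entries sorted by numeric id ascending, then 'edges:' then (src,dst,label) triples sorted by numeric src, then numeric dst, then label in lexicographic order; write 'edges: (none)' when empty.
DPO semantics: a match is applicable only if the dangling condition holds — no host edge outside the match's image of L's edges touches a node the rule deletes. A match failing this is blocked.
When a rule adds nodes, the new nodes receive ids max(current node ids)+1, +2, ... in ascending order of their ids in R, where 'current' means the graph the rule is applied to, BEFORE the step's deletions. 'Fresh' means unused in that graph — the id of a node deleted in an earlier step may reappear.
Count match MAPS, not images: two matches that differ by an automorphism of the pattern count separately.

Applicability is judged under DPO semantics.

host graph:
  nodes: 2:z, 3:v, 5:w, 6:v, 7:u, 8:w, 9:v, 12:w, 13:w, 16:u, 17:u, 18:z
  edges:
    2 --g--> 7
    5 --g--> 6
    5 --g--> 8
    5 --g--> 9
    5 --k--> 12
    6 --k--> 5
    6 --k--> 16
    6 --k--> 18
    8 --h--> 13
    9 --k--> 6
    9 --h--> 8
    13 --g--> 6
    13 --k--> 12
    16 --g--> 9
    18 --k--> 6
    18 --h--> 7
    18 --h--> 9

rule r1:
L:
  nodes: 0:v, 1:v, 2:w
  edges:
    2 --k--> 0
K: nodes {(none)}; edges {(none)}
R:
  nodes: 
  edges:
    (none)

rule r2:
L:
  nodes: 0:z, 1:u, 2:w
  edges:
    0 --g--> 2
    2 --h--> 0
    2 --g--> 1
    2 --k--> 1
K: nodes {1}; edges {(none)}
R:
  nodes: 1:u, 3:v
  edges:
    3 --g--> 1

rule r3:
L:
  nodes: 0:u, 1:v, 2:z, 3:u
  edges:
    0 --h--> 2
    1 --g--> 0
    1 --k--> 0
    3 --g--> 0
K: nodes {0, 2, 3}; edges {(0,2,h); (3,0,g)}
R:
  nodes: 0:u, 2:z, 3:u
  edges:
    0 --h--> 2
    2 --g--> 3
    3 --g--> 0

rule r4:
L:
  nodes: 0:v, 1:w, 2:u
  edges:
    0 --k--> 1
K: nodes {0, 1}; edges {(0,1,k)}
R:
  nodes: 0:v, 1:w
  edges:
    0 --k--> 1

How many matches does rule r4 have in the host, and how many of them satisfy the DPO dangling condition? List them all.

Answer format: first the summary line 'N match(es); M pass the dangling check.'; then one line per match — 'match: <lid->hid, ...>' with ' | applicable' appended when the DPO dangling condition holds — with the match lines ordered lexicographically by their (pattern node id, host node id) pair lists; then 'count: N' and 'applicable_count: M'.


3 match(es); 1 pass the dangling check.
match: 0->6, 1->5, 2->7
match: 0->6, 1->5, 2->16
match: 0->6, 1->5, 2->17 | applicable
count: 3
applicable_count: 1


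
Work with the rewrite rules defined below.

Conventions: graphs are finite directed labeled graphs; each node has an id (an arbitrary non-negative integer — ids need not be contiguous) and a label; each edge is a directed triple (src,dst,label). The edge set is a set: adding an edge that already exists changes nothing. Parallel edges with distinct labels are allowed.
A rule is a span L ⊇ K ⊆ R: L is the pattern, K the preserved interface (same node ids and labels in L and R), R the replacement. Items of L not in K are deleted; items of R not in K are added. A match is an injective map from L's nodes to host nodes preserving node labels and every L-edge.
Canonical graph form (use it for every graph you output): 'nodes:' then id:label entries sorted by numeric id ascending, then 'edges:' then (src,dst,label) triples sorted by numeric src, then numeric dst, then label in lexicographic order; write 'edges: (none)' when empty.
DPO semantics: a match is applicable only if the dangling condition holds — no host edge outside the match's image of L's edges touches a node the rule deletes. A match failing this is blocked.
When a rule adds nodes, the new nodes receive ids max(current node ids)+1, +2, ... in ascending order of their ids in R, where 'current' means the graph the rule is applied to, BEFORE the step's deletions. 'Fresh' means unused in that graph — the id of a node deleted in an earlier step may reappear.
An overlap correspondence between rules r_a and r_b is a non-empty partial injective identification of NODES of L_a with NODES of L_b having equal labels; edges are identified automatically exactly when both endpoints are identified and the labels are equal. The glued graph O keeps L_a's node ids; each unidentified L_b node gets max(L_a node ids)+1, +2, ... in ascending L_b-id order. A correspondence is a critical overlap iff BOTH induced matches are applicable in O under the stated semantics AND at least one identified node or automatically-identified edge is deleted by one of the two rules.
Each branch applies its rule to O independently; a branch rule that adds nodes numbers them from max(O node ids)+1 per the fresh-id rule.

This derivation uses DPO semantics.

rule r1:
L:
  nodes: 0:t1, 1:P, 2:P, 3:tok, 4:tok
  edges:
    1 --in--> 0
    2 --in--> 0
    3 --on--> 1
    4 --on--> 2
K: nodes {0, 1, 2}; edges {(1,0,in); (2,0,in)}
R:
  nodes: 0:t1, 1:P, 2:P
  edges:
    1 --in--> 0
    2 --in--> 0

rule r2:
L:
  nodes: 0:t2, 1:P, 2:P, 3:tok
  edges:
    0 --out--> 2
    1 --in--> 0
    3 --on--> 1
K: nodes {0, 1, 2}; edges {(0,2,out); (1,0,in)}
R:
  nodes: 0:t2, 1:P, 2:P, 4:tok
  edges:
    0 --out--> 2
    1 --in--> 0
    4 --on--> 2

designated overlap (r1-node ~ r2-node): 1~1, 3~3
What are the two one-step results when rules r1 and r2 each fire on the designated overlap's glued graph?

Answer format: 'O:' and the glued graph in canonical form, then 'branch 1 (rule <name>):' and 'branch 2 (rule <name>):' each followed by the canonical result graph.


O:
nodes: 0:t1, 1:P, 2:P, 3:tok, 4:tok, 5:t2, 6:P
edges: (1,0,in); (1,5,in); (2,0,in); (3,1,on); (4,2,on); (5,6,out)
branch 1 (rule r1):
nodes: 0:t1, 1:P, 2:P, 5:t2, 6:P
edges: (1,0,in); (1,5,in); (2,0,in); (5,6,out)
branch 2 (rule r2):
nodes: 0:t1, 1:P, 2:P, 4:tok, 5:t2, 6:P, 7:tok
edges: (1,0,in); (1,5,in); (2,0,in); (4,2,on); (5,6,out); (7,6,on)


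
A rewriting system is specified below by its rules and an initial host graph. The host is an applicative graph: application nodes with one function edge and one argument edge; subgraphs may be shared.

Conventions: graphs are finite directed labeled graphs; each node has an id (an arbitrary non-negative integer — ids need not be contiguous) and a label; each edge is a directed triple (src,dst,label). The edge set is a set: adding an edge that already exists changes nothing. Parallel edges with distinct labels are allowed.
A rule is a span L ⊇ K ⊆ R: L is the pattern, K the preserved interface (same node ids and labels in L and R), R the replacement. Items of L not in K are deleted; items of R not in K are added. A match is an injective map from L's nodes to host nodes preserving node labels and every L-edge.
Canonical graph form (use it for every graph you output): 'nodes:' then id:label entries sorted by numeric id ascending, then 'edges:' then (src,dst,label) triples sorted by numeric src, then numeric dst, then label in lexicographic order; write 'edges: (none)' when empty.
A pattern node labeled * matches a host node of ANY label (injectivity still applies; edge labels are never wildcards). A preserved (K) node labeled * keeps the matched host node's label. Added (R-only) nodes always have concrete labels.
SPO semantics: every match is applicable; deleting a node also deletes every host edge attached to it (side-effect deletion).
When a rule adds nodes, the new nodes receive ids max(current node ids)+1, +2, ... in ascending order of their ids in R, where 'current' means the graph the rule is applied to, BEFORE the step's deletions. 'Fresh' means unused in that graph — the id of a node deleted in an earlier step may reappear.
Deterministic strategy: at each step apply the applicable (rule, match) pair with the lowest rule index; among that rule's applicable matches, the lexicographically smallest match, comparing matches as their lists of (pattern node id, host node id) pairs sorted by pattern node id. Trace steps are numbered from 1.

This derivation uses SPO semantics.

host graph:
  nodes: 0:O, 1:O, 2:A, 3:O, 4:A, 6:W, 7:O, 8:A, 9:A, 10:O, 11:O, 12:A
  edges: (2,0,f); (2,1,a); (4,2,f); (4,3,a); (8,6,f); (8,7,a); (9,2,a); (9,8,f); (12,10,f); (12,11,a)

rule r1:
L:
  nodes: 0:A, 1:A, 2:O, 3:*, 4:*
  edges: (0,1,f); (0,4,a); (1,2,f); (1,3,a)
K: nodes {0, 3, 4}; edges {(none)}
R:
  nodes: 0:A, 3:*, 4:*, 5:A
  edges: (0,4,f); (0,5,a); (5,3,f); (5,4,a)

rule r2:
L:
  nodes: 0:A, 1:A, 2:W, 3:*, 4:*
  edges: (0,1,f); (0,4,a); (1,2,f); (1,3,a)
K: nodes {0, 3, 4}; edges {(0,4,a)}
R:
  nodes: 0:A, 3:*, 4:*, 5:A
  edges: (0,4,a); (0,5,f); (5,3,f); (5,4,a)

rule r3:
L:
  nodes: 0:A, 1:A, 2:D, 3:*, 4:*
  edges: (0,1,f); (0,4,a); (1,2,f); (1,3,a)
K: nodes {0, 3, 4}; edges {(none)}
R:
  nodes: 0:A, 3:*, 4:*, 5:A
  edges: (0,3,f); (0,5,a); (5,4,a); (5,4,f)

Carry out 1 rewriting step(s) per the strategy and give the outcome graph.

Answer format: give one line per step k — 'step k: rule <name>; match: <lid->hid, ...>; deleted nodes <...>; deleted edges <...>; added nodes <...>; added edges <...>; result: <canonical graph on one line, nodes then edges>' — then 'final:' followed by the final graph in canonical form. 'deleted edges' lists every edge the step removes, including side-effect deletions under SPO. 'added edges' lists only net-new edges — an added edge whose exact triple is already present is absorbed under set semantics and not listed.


step 1: rule r1; match: 0->4, 1->2, 2->0, 3->1, 4->3; deleted nodes 0, 2; deleted edges (2,0,f); (2,1,a); (4,2,f); (4,3,a); (9,2,a); added nodes 13; added edges (4,3,f); (4,13,a); (13,1,f); (13,3,a); result: nodes: 1:O, 3:O, 4:A, 6:W, 7:O, 8:A, 9:A, 10:O, 11:O, 12:A, 13:A edges: (4,3,f); (4,13,a); (8,6,f); (8,7,a); (9,8,f); (12,10,f); (12,11,a); (13,1,f); (13,3,a)
final:
nodes: 1:O, 3:O, 4:A, 6:W, 7:O, 8:A, 9:A, 10:O, 11:O, 12:A, 13:A
edges: (4,3,f); (4,13,a); (8,6,f); (8,7,a); (9,8,f); (12,10,f); (12,11,a); (13,1,f); (13,3,a)


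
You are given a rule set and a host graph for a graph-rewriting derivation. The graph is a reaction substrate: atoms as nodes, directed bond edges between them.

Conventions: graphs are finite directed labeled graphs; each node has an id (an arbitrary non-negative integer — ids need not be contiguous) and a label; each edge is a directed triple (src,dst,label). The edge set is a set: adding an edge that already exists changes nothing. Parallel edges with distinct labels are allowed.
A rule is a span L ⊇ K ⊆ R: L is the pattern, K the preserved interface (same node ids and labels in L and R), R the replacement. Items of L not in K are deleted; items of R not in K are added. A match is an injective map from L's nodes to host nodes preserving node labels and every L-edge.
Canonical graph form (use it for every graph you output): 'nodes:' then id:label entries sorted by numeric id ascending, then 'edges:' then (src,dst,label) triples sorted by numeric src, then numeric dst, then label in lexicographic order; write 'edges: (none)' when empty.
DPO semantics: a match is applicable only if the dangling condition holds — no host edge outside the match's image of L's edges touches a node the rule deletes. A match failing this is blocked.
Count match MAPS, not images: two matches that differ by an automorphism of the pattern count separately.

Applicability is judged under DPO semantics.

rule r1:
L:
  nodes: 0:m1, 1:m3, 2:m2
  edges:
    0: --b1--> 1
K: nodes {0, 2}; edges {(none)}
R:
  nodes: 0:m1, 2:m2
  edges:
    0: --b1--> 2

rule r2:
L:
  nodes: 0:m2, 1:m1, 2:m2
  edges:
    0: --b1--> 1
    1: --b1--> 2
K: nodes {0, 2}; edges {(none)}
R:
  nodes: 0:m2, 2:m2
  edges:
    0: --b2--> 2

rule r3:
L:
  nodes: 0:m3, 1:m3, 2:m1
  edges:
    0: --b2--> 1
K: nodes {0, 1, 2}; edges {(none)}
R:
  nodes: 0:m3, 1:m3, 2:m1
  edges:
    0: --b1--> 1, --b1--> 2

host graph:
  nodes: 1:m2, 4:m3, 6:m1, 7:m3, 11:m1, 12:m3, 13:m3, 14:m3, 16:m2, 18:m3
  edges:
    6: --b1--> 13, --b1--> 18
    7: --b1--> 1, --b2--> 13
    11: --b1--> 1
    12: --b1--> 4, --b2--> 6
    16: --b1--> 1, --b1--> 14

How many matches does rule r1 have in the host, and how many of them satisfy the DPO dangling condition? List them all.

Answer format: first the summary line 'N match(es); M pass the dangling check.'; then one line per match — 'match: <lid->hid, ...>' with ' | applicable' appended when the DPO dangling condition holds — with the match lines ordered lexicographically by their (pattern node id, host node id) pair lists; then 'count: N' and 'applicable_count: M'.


4 match(es); 2 pass the dangling check.
match: 0->6, 1->13, 2->1
match: 0->6, 1->13, 2->16
match: 0->6, 1->18, 2->1 | applicable
match: 0->6, 1->18, 2->16 | applicable
count: 4
applicable_count: 2


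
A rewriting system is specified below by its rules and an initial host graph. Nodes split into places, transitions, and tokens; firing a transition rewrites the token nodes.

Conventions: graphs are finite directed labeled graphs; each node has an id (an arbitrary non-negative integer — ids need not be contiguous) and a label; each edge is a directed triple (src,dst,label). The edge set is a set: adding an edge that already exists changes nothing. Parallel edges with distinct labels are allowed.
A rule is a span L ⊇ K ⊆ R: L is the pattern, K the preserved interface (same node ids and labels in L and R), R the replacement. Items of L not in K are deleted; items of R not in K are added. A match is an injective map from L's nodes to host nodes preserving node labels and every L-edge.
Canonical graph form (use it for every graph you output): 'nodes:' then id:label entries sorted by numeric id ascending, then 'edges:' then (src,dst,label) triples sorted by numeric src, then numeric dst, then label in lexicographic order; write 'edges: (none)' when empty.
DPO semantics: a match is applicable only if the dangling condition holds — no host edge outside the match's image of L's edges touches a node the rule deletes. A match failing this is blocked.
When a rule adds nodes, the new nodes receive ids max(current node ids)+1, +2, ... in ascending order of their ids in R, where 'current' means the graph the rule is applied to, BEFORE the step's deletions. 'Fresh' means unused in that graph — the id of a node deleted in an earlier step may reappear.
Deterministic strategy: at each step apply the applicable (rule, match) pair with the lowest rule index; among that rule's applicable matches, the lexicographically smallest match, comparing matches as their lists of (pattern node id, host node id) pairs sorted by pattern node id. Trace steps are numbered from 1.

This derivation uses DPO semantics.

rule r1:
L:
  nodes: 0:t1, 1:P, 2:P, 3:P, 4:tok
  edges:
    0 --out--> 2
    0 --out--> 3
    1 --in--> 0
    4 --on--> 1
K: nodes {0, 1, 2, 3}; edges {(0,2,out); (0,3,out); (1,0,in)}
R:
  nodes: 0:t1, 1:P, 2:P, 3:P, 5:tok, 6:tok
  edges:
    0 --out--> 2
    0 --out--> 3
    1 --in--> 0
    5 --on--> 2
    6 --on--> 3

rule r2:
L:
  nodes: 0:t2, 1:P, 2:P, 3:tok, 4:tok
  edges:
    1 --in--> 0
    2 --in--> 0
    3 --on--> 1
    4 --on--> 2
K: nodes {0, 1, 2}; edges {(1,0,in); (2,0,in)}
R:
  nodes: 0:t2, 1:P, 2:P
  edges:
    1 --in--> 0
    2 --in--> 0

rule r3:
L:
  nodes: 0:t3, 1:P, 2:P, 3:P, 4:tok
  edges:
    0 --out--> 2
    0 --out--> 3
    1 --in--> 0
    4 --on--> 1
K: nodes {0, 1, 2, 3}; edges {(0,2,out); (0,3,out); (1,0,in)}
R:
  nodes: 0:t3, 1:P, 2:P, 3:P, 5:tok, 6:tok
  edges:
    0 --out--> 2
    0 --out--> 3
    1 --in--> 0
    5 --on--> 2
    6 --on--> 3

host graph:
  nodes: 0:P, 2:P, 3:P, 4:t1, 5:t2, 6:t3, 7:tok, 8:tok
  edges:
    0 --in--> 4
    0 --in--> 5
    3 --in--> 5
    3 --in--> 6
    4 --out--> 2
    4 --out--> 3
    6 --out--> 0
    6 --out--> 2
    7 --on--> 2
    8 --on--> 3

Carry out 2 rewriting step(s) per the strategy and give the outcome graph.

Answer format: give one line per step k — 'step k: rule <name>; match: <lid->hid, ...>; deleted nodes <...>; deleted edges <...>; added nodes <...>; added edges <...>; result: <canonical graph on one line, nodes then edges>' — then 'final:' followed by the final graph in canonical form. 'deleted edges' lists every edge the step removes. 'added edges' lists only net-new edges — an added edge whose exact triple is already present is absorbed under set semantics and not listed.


step 1: rule r3; match: 0->6, 1->3, 2->0, 3->2, 4->8; deleted nodes 8; deleted edges (8,3,on); added nodes 9, 10; added edges (9,0,on); (10,2,on); result: nodes: 0:P, 2:P, 3:P, 4:t1, 5:t2, 6:t3, 7:tok, 9:tok, 10:tok edges: (0,4,in); (0,5,in); (3,5,in); (3,6,in); (4,2,out); (4,3,out); (6,0,out); (6,2,out); (7,2,on); (9,0,on); (10,2,on)
step 2: rule r1; match: 0->4, 1->0, 2->2, 3->3, 4->9; deleted nodes 9; deleted edges (9,0,on); added nodes 11, 12; added edges (11,2,on); (12,3,on); result: nodes: 0:P, 2:P, 3:P, 4:t1, 5:t2, 6:t3, 7:tok, 10:tok, 11:tok, 12:tok edges: (0,4,in); (0,5,in); (3,5,in); (3,6,in); (4,2,out); (4,3,out); (6,0,out); (6,2,out); (7,2,on); (10,2,on); (11,2,on); (12,3,on)
final:
nodes: 0:P, 2:P, 3:P, 4:t1, 5:t2, 6:t3, 7:tok, 10:tok, 11:tok, 12:tok
edges: (0,4,in); (0,5,in); (3,5,in); (3,6,in); (4,2,out); (4,3,out); (6,0,out); (6,2,out); (7,2,on); (10,2,on); (11,2,on); (12,3,on)


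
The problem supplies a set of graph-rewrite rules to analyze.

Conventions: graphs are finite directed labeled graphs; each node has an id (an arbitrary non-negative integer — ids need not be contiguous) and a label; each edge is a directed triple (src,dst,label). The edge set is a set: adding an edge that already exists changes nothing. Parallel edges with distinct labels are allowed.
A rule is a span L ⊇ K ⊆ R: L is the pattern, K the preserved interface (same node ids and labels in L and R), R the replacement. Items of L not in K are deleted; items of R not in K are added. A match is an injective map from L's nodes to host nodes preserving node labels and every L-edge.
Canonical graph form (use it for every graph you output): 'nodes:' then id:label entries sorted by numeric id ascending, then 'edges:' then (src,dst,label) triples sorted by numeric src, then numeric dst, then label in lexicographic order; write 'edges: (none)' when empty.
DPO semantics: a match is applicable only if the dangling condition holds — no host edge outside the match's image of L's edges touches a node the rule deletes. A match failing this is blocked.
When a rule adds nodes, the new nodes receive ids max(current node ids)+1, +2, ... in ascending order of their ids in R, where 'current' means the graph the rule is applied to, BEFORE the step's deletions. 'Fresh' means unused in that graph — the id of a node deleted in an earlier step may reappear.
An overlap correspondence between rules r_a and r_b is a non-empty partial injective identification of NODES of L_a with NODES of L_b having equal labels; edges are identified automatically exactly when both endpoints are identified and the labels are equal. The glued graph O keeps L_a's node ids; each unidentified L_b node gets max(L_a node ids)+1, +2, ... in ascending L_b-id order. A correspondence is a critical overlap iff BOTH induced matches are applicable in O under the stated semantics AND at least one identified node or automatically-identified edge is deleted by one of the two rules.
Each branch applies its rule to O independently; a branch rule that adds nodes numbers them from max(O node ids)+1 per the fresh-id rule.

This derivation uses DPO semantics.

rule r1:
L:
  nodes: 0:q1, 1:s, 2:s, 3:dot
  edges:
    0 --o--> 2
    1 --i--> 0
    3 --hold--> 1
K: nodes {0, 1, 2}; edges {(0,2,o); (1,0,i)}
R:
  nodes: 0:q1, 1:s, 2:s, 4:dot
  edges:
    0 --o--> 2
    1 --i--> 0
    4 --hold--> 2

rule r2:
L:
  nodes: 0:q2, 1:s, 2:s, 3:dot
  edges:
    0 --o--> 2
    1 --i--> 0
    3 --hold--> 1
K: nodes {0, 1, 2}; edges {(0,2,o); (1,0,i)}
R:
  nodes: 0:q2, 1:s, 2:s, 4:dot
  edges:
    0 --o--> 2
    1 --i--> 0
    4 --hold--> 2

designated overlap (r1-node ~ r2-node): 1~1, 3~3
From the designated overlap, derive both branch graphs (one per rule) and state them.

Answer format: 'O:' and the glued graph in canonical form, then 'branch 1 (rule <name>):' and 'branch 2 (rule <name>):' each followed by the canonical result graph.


O:
nodes: 0:q1, 1:s, 2:s, 3:dot, 4:q2, 5:s
edges: (0,2,o); (1,0,i); (1,4,i); (3,1,hold); (4,5,o)
branch 1 (rule r1):
nodes: 0:q1, 1:s, 2:s, 4:q2, 5:s, 6:dot
edges: (0,2,o); (1,0,i); (1,4,i); (4,5,o); (6,2,hold)
branch 2 (rule r2):
nodes: 0:q1, 1:s, 2:s, 4:q2, 5:s, 6:dot
edges: (0,2,o); (1,0,i); (1,4,i); (4,5,o); (6,5,hold)


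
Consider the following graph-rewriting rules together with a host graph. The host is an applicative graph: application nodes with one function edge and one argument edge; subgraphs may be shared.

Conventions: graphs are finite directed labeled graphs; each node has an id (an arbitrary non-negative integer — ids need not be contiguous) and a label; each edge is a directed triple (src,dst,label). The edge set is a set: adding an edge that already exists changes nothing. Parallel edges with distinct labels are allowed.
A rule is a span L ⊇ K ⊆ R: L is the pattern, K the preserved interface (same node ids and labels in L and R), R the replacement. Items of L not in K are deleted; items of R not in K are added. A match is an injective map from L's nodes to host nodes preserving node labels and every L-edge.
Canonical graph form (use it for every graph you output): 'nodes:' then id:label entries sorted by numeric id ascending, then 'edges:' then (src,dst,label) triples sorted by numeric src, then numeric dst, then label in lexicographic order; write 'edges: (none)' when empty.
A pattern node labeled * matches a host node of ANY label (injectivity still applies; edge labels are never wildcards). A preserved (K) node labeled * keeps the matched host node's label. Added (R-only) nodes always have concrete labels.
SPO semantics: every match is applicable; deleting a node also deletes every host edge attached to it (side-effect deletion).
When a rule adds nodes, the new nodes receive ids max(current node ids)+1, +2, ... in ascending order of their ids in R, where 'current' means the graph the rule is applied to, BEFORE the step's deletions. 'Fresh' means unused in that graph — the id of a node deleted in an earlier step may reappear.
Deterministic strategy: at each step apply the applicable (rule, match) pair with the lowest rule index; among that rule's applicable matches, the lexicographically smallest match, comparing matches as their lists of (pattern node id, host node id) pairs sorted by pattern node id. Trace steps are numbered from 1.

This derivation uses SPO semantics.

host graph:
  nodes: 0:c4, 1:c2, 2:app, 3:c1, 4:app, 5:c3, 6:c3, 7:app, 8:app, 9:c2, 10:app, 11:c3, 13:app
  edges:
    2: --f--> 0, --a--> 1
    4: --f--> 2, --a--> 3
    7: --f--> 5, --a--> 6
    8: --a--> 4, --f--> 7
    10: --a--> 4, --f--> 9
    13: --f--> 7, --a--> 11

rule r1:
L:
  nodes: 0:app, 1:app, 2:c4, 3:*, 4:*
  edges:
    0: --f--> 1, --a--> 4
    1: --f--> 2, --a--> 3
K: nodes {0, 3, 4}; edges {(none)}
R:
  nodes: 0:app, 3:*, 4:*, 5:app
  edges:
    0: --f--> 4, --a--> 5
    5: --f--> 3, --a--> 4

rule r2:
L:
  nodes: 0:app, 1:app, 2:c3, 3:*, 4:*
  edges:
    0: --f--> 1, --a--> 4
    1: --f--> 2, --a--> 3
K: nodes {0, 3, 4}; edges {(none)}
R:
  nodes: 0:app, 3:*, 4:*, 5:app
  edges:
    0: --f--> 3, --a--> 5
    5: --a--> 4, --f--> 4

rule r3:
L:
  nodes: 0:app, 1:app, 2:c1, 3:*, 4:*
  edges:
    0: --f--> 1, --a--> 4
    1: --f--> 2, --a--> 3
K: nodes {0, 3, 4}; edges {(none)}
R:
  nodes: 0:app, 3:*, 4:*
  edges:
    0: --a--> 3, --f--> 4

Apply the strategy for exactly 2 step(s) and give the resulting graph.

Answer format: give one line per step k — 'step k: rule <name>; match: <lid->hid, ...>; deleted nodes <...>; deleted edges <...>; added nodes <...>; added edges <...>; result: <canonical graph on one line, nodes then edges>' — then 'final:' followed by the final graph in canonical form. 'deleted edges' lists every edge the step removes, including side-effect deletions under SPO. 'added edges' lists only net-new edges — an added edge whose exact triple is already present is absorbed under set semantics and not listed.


step 1: rule r1; match: 0->4, 1->2, 2->0, 3->1, 4->3; deleted nodes 0, 2; deleted edges (2,0,f); (2,1,a); (4,2,f); (4,3,a); added nodes 14; added edges (4,3,f); (4,14,a); (14,1,f); (14,3,a); result: nodes: 1:c2, 3:c1, 4:app, 5:c3, 6:c3, 7:app, 8:app, 9:c2, 10:app, 11:c3, 13:app, 14:app edges: (4,3,f); (4,14,a); (7,5,f); (7,6,a); (8,4,a); (8,7,f); (10,4,a); (10,9,f); (13,7,f); (13,11,a); (14,1,f); (14,3,a)
step 2: rule r2; match: 0->8, 1->7, 2->5, 3->6, 4->4; deleted nodes 5, 7; deleted edges (7,5,f); (7,6,a); (8,4,a); (8,7,f); (13,7,f); added nodes 15; added edges (8,6,f); (8,15,a); (15,4,a); (15,4,f); result: nodes: 1:c2, 3:c1, 4:app, 6:c3, 8:app, 9:c2, 10:app, 11:c3, 13:app, 14:app, 15:app edges: (4,3,f); (4,14,a); (8,6,f); (8,15,a); (10,4,a); (10,9,f); (13,11,a); (14,1,f); (14,3,a); (15,4,a); (15,4,f)
final:
nodes: 1:c2, 3:c1, 4:app, 6:c3, 8:app, 9:c2, 10:app, 11:c3, 13:app, 14:app, 15:app
edges: (4,3,f); (4,14,a); (8,6,f); (8,15,a); (10,4,a); (10,9,f); (13,11,a); (14,1,f); (14,3,a); (15,4,a); (15,4,f)


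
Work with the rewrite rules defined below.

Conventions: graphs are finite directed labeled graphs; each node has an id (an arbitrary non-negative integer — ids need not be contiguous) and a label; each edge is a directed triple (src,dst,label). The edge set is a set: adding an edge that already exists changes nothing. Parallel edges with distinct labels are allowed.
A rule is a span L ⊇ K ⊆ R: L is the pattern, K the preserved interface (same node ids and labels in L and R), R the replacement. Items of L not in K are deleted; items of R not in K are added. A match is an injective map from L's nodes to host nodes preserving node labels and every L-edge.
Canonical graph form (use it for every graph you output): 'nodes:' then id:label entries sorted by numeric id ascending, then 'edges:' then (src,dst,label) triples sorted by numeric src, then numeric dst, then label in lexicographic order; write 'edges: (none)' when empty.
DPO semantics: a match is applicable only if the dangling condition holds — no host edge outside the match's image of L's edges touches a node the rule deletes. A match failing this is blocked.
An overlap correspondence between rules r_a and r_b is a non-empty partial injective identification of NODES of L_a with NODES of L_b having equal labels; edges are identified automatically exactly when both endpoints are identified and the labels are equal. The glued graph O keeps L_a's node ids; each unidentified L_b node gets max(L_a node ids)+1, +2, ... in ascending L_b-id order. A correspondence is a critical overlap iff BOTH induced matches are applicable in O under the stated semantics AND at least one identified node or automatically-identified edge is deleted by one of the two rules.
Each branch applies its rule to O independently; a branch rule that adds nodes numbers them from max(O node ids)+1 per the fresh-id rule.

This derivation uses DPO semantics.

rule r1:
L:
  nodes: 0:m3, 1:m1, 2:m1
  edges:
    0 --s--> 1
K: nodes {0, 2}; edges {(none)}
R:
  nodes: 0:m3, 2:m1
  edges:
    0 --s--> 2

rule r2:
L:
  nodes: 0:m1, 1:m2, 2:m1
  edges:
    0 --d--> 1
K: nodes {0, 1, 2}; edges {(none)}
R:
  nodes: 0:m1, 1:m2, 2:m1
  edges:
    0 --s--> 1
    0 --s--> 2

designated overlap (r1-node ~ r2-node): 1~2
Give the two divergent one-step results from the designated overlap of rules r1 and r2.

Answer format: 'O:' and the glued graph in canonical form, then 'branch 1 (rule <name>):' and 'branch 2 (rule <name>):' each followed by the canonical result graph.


O:
nodes: 0:m3, 1:m1, 2:m1, 3:m1, 4:m2
edges: (0,1,s); (3,4,d)
branch 1 (rule r1):
nodes: 0:m3, 2:m1, 3:m1, 4:m2
edges: (0,2,s); (3,4,d)
branch 2 (rule r2):
nodes: 0:m3, 1:m1, 2:m1, 3:m1, 4:m2
edges: (0,1,s); (3,1,s); (3,4,s)


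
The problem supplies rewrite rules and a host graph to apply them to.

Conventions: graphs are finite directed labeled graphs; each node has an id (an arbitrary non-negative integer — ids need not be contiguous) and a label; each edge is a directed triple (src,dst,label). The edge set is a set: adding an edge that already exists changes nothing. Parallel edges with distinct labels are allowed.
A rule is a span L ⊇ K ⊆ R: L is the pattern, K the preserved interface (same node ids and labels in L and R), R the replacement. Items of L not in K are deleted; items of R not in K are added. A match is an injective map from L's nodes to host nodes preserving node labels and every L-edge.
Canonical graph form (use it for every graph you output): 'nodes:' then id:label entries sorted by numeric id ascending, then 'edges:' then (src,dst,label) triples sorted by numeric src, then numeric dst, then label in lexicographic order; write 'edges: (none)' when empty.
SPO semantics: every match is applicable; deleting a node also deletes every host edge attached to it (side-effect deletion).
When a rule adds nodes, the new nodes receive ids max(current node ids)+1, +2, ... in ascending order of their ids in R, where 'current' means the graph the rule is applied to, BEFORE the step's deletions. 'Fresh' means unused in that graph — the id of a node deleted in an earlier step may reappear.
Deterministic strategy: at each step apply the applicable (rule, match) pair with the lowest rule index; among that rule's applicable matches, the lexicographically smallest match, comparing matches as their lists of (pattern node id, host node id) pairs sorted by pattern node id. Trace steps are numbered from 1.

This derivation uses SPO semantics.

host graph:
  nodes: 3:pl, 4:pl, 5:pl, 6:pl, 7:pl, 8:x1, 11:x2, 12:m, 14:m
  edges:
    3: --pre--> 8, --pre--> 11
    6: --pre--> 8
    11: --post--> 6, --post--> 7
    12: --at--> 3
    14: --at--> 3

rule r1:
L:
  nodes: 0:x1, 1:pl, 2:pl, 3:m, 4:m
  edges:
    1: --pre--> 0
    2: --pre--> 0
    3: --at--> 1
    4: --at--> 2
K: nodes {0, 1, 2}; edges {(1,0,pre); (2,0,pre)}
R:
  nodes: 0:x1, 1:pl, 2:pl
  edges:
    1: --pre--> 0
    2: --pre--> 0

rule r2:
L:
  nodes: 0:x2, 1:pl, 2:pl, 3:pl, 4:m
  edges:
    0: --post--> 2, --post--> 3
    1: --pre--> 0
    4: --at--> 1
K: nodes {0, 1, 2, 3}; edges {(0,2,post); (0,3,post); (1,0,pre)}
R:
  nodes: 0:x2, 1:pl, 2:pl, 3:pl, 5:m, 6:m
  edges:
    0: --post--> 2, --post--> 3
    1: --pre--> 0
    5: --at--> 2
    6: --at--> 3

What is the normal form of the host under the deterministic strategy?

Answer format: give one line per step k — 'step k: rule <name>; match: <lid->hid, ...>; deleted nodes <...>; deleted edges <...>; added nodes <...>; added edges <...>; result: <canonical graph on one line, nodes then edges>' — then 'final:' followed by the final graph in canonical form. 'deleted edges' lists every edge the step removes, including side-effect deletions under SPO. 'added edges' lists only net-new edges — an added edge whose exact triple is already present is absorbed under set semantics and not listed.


step 1: rule r2; match: 0->11, 1->3, 2->6, 3->7, 4->12; deleted nodes 12; deleted edges (12,3,at); added nodes 15, 16; added edges (15,6,at); (16,7,at); result: nodes: 3:pl, 4:pl, 5:pl, 6:pl, 7:pl, 8:x1, 11:x2, 14:m, 15:m, 16:m edges: (3,8,pre); (3,11,pre); (6,8,pre); (11,6,post); (11,7,post); (14,3,at); (15,6,at); (16,7,at)
step 2: rule r1; match: 0->8, 1->3, 2->6, 3->14, 4->15; deleted nodes 14, 15; deleted edges (14,3,at); (15,6,at); added nodes (none); added edges (none); result: nodes: 3:pl, 4:pl, 5:pl, 6:pl, 7:pl, 8:x1, 11:x2, 16:m edges: (3,8,pre); (3,11,pre); (6,8,pre); (11,6,post); (11,7,post); (16,7,at)
final:
nodes: 3:pl, 4:pl, 5:pl, 6:pl, 7:pl, 8:x1, 11:x2, 16:m
edges: (3,8,pre); (3,11,pre); (6,8,pre); (11,6,post); (11,7,post); (16,7,at)
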